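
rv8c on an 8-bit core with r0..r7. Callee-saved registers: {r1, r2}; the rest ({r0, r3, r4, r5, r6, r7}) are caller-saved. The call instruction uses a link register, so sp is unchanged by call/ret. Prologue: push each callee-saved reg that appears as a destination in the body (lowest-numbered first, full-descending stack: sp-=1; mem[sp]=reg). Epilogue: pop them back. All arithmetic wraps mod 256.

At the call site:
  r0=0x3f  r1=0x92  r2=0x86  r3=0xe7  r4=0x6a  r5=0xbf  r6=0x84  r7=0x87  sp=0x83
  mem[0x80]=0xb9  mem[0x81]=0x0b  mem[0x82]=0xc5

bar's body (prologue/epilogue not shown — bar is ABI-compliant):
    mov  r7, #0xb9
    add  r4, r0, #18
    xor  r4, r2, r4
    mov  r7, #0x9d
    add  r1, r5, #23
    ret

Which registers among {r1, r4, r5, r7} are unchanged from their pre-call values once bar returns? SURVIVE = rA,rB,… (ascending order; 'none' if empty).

SURVIVE = r1,r5

prologue: push r1 → mem[0x82]=0x92, sp=0x82
body[0] mov  r7, #0xb9 → r7=0xb9
body[1] add  r4, r0, #18 → r4=0x51
body[2] xor  r4, r2, r4 → r4=0xd7
body[3] mov  r7, #0x9d → r7=0x9d
body[4] add  r1, r5, #23 → r1=0xd6
epilogue: pop r1=0x92, sp=0x83
r1: callee-saved, written=True
r4: caller-saved, written=True
r5: caller-saved, written=False
r7: caller-saved, written=True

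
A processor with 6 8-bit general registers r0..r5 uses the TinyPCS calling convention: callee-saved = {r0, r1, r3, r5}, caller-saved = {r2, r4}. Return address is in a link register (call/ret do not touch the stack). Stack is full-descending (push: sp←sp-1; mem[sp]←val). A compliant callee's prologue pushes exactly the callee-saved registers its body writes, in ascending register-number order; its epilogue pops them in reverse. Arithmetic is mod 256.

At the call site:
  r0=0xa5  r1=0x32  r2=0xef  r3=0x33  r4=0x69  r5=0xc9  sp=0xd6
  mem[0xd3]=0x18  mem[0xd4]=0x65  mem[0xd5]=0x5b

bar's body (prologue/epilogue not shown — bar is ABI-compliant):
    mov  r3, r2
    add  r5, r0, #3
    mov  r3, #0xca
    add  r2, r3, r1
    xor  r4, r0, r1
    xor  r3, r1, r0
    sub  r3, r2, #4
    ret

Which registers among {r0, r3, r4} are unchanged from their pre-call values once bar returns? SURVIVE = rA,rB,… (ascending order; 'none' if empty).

SURVIVE = r0,r3

prologue: push r3 -> mem[0xd5]=0x33, sp=0xd5
prologue: push r5 -> mem[0xd4]=0xc9, sp=0xd4
body[0] mov  r3, r2 -> r3=0xef
body[1] add  r5, r0, #3 -> r5=0xa8
body[2] mov  r3, #0xca -> r3=0xca
body[3] add  r2, r3, r1 -> r2=0xfc
body[4] xor  r4, r0, r1 -> r4=0x97
body[5] xor  r3, r1, r0 -> r3=0x97
body[6] sub  r3, r2, #4 -> r3=0xf8
epilogue: pop r5=0xc9, sp=0xd5
epilogue: pop r3=0x33, sp=0xd6
r0: callee-saved, written=False
r3: callee-saved, written=True
r4: caller-saved, written=True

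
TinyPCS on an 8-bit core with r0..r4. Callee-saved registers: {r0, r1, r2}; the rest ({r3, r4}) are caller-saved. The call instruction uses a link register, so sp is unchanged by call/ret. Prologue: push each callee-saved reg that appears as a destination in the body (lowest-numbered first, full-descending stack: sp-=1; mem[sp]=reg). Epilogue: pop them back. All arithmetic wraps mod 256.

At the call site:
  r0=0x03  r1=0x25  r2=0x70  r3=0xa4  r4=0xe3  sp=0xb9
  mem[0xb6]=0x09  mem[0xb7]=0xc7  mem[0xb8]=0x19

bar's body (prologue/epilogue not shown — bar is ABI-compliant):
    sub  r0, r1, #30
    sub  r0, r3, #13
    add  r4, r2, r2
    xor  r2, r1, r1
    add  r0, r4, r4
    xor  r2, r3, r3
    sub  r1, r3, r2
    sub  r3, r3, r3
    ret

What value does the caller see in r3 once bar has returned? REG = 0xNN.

REG = 0x00

prologue: push r0 -> mem[0xb8]=0x03, sp=0xb8
prologue: push r1 -> mem[0xb7]=0x25, sp=0xb7
prologue: push r2 -> mem[0xb6]=0x70, sp=0xb6
body[0] sub  r0, r1, #30 -> r0=0x07
body[1] sub  r0, r3, #13 -> r0=0x97
body[2] add  r4, r2, r2 -> r4=0xe0
body[3] xor  r2, r1, r1 -> r2=0x00
body[4] add  r0, r4, r4 -> r0=0xc0
body[5] xor  r2, r3, r3 -> r2=0x00
body[6] sub  r1, r3, r2 -> r1=0xa4
body[7] sub  r3, r3, r3 -> r3=0x00
epilogue: pop r2=0x70, sp=0xb7
epilogue: pop r1=0x25, sp=0xb8
epilogue: pop r0=0x03, sp=0xb9
r3 is caller-saved -> body value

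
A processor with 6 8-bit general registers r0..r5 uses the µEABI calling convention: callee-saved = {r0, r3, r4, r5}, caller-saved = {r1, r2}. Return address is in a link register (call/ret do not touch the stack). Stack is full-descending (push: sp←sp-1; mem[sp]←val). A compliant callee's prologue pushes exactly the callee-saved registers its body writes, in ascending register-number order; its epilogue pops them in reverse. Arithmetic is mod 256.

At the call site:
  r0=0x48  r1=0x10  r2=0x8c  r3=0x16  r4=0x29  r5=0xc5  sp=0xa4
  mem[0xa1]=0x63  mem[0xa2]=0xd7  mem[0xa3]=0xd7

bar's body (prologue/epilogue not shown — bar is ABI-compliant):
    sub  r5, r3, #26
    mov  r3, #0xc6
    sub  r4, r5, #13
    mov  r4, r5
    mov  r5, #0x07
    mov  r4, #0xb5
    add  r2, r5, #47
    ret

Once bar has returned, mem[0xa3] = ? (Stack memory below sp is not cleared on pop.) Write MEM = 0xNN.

MEM = 0x16

prologue: push r3 → mem[0xa3]=0x16, sp=0xa3
prologue: push r4 → mem[0xa2]=0x29, sp=0xa2
prologue: push r5 → mem[0xa1]=0xc5, sp=0xa1
body[0] sub  r5, r3, #26 → r5=0xfc
body[1] mov  r3, #0xc6 → r3=0xc6
body[2] sub  r4, r5, #13 → r4=0xef
body[3] mov  r4, r5 → r4=0xfc
body[4] mov  r5, #0x07 → r5=0x07
body[5] mov  r4, #0xb5 → r4=0xb5
body[6] add  r2, r5, #47 → r2=0x36
epilogue: pop r5=0xc5, sp=0xa2
epilogue: pop r4=0x29, sp=0xa3
epilogue: pop r3=0x16, sp=0xa4
prologue pushed ['r3', 'r4', 'r5'] at ['0xa3', '0xa2', '0xa1']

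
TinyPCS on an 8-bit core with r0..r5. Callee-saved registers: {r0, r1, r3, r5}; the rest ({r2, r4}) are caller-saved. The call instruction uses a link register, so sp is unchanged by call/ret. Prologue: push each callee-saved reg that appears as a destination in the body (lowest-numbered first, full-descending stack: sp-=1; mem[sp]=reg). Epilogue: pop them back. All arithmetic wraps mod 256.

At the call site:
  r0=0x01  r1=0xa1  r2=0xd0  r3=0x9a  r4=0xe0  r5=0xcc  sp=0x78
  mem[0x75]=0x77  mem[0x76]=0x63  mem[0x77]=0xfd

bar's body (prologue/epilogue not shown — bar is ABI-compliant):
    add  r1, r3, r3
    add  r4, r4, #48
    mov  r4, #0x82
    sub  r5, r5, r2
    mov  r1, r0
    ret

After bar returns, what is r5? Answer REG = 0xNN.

prologue: push r1 → mem[0x77]=0xa1, sp=0x77
prologue: push r5 → mem[0x76]=0xcc, sp=0x76
body[0] add  r1, r3, r3 → r1=0x34
body[1] add  r4, r4, #48 → r4=0x10
body[2] mov  r4, #0x82 → r4=0x82
body[3] sub  r5, r5, r2 → r5=0xfc
body[4] mov  r1, r0 → r1=0x01
epilogue: pop r5=0xcc, sp=0x77
epilogue: pop r1=0xa1, sp=0x78
r5 is callee-saved → restored

REG = 0xcc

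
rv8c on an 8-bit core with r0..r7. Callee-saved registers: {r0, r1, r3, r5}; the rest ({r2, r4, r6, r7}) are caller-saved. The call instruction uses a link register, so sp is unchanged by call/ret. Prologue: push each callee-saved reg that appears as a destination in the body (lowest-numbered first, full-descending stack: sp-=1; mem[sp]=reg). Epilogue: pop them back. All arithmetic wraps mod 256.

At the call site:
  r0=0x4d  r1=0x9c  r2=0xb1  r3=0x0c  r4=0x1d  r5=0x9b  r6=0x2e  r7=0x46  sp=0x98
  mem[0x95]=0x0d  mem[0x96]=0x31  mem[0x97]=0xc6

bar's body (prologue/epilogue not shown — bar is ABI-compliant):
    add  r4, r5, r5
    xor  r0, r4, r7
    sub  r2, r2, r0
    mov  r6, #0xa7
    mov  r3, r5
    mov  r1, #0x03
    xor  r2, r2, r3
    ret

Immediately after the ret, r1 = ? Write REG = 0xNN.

REG = 0x9c

prologue: push r0 → mem[0x97]=0x4d, sp=0x97
prologue: push r1 → mem[0x96]=0x9c, sp=0x96
prologue: push r3 → mem[0x95]=0x0c, sp=0x95
body[0] add  r4, r5, r5 → r4=0x36
body[1] xor  r0, r4, r7 → r0=0x70
body[2] sub  r2, r2, r0 → r2=0x41
body[3] mov  r6, #0xa7 → r6=0xa7
body[4] mov  r3, r5 → r3=0x9b
body[5] mov  r1, #0x03 → r1=0x03
body[6] xor  r2, r2, r3 → r2=0xda
epilogue: pop r3=0x0c, sp=0x96
epilogue: pop r1=0x9c, sp=0x97
epilogue: pop r0=0x4d, sp=0x98
r1 is callee-saved → restored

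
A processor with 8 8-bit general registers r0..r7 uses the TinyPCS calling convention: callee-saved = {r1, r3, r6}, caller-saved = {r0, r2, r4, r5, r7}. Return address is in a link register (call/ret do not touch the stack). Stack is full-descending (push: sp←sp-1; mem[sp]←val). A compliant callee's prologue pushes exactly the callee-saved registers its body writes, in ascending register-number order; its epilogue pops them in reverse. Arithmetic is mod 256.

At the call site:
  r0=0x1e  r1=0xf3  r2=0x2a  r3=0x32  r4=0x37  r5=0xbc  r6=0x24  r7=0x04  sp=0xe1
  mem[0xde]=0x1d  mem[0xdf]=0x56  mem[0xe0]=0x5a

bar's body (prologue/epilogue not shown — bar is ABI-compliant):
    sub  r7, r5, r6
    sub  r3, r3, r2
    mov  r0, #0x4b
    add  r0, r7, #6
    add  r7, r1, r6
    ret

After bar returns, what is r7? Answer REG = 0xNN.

prologue: push r3 -> mem[0xe0]=0x32, sp=0xe0
body[0] sub  r7, r5, r6 -> r7=0x98
body[1] sub  r3, r3, r2 -> r3=0x08
body[2] mov  r0, #0x4b -> r0=0x4b
body[3] add  r0, r7, #6 -> r0=0x9e
body[4] add  r7, r1, r6 -> r7=0x17
epilogue: pop r3=0x32, sp=0xe1
r7 is caller-saved -> body value

REG = 0x17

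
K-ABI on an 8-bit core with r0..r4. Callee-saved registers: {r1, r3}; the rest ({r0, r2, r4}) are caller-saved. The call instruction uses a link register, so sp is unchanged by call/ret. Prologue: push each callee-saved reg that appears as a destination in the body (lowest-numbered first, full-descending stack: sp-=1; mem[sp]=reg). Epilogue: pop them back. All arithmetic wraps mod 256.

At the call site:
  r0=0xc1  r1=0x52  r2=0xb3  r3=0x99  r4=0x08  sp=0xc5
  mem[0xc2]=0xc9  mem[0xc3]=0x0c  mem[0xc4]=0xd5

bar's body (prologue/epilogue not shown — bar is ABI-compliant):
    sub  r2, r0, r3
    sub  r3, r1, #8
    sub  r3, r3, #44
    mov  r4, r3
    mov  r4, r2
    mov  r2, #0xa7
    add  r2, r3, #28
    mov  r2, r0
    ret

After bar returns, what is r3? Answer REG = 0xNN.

prologue: push r3 → mem[0xc4]=0x99, sp=0xc4
body[0] sub  r2, r0, r3 → r2=0x28
body[1] sub  r3, r1, #8 → r3=0x4a
body[2] sub  r3, r3, #44 → r3=0x1e
body[3] mov  r4, r3 → r4=0x1e
body[4] mov  r4, r2 → r4=0x28
body[5] mov  r2, #0xa7 → r2=0xa7
body[6] add  r2, r3, #28 → r2=0x3a
body[7] mov  r2, r0 → r2=0xc1
epilogue: pop r3=0x99, sp=0xc5
r3 is callee-saved → restored

REG = 0x99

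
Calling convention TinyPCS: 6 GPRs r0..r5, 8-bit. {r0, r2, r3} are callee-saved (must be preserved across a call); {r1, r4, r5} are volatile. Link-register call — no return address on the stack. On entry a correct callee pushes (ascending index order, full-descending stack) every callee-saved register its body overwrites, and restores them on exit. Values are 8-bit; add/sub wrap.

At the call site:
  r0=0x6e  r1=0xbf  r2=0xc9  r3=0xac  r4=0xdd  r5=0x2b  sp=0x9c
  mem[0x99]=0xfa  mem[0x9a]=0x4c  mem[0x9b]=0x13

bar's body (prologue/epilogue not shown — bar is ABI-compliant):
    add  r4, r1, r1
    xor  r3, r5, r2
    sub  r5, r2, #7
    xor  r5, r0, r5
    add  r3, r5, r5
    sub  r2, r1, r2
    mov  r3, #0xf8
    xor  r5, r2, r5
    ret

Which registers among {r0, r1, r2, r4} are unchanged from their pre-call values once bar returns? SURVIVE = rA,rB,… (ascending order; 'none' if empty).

prologue: push r2 → mem[0x9b]=0xc9, sp=0x9b
prologue: push r3 → mem[0x9a]=0xac, sp=0x9a
body[0] add  r4, r1, r1 → r4=0x7e
body[1] xor  r3, r5, r2 → r3=0xe2
body[2] sub  r5, r2, #7 → r5=0xc2
body[3] xor  r5, r0, r5 → r5=0xac
body[4] add  r3, r5, r5 → r3=0x58
body[5] sub  r2, r1, r2 → r2=0xf6
body[6] mov  r3, #0xf8 → r3=0xf8
body[7] xor  r5, r2, r5 → r5=0x5a
epilogue: pop r3=0xac, sp=0x9b
epilogue: pop r2=0xc9, sp=0x9c
r0: callee-saved, written=False
r1: caller-saved, written=False
r2: callee-saved, written=True
r4: caller-saved, written=True

SURVIVE = r0,r1,r2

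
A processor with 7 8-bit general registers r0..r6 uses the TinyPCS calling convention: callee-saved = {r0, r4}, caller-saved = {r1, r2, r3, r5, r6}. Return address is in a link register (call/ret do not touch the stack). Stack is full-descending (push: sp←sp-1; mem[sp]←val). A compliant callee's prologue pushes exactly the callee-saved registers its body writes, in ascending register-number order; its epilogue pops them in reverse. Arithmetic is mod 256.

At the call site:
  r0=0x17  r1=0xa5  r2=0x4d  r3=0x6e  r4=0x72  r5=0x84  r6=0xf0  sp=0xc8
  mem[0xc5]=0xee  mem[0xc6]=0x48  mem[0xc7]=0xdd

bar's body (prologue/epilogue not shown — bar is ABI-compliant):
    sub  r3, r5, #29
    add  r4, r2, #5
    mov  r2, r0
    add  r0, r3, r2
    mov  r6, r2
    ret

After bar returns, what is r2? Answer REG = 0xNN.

prologue: push r0 → mem[0xc7]=0x17, sp=0xc7
prologue: push r4 → mem[0xc6]=0x72, sp=0xc6
body[0] sub  r3, r5, #29 → r3=0x67
body[1] add  r4, r2, #5 → r4=0x52
body[2] mov  r2, r0 → r2=0x17
body[3] add  r0, r3, r2 → r0=0x7e
body[4] mov  r6, r2 → r6=0x17
epilogue: pop r4=0x72, sp=0xc7
epilogue: pop r0=0x17, sp=0xc8
r2 is caller-saved → body value

REG = 0x17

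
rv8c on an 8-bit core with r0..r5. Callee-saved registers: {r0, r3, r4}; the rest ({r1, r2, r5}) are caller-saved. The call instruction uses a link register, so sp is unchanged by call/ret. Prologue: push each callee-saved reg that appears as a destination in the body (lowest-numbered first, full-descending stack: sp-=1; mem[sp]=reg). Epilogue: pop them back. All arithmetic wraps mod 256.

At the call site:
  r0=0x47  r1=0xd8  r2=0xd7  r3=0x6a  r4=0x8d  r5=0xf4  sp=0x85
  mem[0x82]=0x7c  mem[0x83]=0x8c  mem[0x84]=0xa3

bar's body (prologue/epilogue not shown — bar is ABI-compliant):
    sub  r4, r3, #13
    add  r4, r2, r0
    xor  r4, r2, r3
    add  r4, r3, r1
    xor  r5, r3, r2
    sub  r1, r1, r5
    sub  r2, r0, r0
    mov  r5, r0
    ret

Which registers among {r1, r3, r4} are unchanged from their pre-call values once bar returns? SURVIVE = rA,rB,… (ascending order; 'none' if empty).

SURVIVE = r3,r4

prologue: push r4 → mem[0x84]=0x8d, sp=0x84
body[0] sub  r4, r3, #13 → r4=0x5d
body[1] add  r4, r2, r0 → r4=0x1e
body[2] xor  r4, r2, r3 → r4=0xbd
body[3] add  r4, r3, r1 → r4=0x42
body[4] xor  r5, r3, r2 → r5=0xbd
body[5] sub  r1, r1, r5 → r1=0x1b
body[6] sub  r2, r0, r0 → r2=0x00
body[7] mov  r5, r0 → r5=0x47
epilogue: pop r4=0x8d, sp=0x85
r1: caller-saved, written=True
r3: callee-saved, written=False
r4: callee-saved, written=True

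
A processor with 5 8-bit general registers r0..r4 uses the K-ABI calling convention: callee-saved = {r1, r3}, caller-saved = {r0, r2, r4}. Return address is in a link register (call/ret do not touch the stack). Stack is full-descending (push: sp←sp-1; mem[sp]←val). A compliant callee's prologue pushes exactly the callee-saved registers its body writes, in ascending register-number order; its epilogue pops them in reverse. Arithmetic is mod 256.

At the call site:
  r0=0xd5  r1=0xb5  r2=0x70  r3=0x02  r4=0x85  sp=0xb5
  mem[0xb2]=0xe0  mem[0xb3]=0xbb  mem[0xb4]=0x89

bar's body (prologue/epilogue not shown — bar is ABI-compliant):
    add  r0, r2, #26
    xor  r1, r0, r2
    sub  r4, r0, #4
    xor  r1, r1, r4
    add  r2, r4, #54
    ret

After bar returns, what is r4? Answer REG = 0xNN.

prologue: push r1 -> mem[0xb4]=0xb5, sp=0xb4
body[0] add  r0, r2, #26 -> r0=0x8a
body[1] xor  r1, r0, r2 -> r1=0xfa
body[2] sub  r4, r0, #4 -> r4=0x86
body[3] xor  r1, r1, r4 -> r1=0x7c
body[4] add  r2, r4, #54 -> r2=0xbc
epilogue: pop r1=0xb5, sp=0xb5
r4 is caller-saved -> body value

REG = 0x86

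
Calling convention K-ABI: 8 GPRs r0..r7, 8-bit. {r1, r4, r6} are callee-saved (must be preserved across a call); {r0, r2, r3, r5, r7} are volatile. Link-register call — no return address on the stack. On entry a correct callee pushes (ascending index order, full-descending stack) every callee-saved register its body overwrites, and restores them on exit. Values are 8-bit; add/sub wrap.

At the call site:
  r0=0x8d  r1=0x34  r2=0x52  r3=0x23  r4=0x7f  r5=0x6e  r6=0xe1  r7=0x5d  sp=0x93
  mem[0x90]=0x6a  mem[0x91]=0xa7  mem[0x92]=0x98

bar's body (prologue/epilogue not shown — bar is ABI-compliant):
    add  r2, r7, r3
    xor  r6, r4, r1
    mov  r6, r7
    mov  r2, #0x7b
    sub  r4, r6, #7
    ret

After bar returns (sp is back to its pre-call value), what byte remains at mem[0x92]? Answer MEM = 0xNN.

MEM = 0x7f

prologue: push r4 -> mem[0x92]=0x7f, sp=0x92
prologue: push r6 -> mem[0x91]=0xe1, sp=0x91
body[0] add  r2, r7, r3 -> r2=0x80
body[1] xor  r6, r4, r1 -> r6=0x4b
body[2] mov  r6, r7 -> r6=0x5d
body[3] mov  r2, #0x7b -> r2=0x7b
body[4] sub  r4, r6, #7 -> r4=0x56
epilogue: pop r6=0xe1, sp=0x92
epilogue: pop r4=0x7f, sp=0x93
prologue pushed ['r4', 'r6'] at ['0x92', '0x91']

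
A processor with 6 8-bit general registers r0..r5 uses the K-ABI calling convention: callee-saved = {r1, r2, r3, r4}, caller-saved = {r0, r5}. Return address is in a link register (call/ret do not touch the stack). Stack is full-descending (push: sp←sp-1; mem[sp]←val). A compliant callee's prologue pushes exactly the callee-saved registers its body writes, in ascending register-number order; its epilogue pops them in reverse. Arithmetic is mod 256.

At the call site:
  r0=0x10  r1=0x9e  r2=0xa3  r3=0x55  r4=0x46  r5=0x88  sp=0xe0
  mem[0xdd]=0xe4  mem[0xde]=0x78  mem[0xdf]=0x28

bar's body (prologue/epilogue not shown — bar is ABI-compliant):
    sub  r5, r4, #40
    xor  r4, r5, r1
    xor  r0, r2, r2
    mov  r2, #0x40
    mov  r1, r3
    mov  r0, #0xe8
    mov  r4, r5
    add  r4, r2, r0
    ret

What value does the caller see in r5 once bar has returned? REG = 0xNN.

REG = 0x1e

prologue: push r1 -> mem[0xdf]=0x9e, sp=0xdf
prologue: push r2 -> mem[0xde]=0xa3, sp=0xde
prologue: push r4 -> mem[0xdd]=0x46, sp=0xdd
body[0] sub  r5, r4, #40 -> r5=0x1e
body[1] xor  r4, r5, r1 -> r4=0x80
body[2] xor  r0, r2, r2 -> r0=0x00
body[3] mov  r2, #0x40 -> r2=0x40
body[4] mov  r1, r3 -> r1=0x55
body[5] mov  r0, #0xe8 -> r0=0xe8
body[6] mov  r4, r5 -> r4=0x1e
body[7] add  r4, r2, r0 -> r4=0x28
epilogue: pop r4=0x46, sp=0xde
epilogue: pop r2=0xa3, sp=0xdf
epilogue: pop r1=0x9e, sp=0xe0
r5 is caller-saved -> body value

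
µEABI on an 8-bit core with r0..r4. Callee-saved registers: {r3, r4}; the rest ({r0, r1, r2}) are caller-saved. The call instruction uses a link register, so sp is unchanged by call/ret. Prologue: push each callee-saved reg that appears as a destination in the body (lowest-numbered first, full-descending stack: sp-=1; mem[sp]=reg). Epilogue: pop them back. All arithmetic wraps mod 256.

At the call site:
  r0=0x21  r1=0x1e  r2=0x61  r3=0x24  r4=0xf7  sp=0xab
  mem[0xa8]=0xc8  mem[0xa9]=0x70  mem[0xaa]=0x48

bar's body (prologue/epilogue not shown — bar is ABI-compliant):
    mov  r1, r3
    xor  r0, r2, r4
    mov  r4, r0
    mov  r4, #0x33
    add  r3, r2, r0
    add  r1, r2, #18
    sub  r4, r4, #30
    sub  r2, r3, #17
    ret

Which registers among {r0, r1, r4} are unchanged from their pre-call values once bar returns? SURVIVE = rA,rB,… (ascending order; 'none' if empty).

SURVIVE = r4

prologue: push r3 -> mem[0xaa]=0x24, sp=0xaa
prologue: push r4 -> mem[0xa9]=0xf7, sp=0xa9
body[0] mov  r1, r3 -> r1=0x24
body[1] xor  r0, r2, r4 -> r0=0x96
body[2] mov  r4, r0 -> r4=0x96
body[3] mov  r4, #0x33 -> r4=0x33
body[4] add  r3, r2, r0 -> r3=0xf7
body[5] add  r1, r2, #18 -> r1=0x73
body[6] sub  r4, r4, #30 -> r4=0x15
body[7] sub  r2, r3, #17 -> r2=0xe6
epilogue: pop r4=0xf7, sp=0xaa
epilogue: pop r3=0x24, sp=0xab
r0: caller-saved, written=True
r1: caller-saved, written=True
r4: callee-saved, written=True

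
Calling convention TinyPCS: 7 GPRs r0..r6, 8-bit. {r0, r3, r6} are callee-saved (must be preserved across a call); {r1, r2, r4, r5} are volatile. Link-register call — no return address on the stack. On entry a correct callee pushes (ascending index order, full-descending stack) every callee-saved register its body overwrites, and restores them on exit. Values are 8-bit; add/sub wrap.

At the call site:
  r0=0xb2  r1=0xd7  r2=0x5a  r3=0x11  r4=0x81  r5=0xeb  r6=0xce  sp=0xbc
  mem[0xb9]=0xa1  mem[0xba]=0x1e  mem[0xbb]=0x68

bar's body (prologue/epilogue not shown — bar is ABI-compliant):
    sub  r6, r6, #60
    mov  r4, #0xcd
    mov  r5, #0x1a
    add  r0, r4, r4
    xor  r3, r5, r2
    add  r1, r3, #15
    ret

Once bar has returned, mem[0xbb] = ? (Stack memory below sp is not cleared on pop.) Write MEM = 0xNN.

prologue: push r0 -> mem[0xbb]=0xb2, sp=0xbb
prologue: push r3 -> mem[0xba]=0x11, sp=0xba
prologue: push r6 -> mem[0xb9]=0xce, sp=0xb9
body[0] sub  r6, r6, #60 -> r6=0x92
body[1] mov  r4, #0xcd -> r4=0xcd
body[2] mov  r5, #0x1a -> r5=0x1a
body[3] add  r0, r4, r4 -> r0=0x9a
body[4] xor  r3, r5, r2 -> r3=0x40
body[5] add  r1, r3, #15 -> r1=0x4f
epilogue: pop r6=0xce, sp=0xba
epilogue: pop r3=0x11, sp=0xbb
epilogue: pop r0=0xb2, sp=0xbc
prologue pushed ['r0', 'r3', 'r6'] at ['0xbb', '0xba', '0xb9']

MEM = 0xb2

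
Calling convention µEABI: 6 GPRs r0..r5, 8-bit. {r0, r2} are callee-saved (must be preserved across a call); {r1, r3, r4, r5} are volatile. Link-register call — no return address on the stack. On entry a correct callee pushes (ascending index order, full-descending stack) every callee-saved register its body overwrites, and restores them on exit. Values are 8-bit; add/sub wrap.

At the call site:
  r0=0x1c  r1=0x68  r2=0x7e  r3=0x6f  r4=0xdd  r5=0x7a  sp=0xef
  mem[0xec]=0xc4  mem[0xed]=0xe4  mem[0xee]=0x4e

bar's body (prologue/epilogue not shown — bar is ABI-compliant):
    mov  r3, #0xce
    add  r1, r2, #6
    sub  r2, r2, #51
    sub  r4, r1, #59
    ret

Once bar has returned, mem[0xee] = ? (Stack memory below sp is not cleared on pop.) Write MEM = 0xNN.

prologue: push r2 → mem[0xee]=0x7e, sp=0xee
body[0] mov  r3, #0xce → r3=0xce
body[1] add  r1, r2, #6 → r1=0x84
body[2] sub  r2, r2, #51 → r2=0x4b
body[3] sub  r4, r1, #59 → r4=0x49
epilogue: pop r2=0x7e, sp=0xef
prologue pushed ['r2'] at ['0xee']

MEM = 0x7e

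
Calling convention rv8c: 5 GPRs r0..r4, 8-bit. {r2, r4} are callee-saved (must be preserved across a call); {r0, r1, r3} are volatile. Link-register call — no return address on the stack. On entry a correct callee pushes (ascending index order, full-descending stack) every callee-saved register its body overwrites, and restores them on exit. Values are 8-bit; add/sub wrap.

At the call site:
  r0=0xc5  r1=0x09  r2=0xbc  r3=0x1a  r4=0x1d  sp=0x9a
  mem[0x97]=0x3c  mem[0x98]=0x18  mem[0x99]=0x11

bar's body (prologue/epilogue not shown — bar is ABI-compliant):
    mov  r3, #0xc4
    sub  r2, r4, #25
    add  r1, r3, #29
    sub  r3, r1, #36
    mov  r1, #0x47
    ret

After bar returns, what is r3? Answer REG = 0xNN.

REG = 0xbd

prologue: push r2 -> mem[0x99]=0xbc, sp=0x99
body[0] mov  r3, #0xc4 -> r3=0xc4
body[1] sub  r2, r4, #25 -> r2=0x04
body[2] add  r1, r3, #29 -> r1=0xe1
body[3] sub  r3, r1, #36 -> r3=0xbd
body[4] mov  r1, #0x47 -> r1=0x47
epilogue: pop r2=0xbc, sp=0x9a
r3 is caller-saved -> body value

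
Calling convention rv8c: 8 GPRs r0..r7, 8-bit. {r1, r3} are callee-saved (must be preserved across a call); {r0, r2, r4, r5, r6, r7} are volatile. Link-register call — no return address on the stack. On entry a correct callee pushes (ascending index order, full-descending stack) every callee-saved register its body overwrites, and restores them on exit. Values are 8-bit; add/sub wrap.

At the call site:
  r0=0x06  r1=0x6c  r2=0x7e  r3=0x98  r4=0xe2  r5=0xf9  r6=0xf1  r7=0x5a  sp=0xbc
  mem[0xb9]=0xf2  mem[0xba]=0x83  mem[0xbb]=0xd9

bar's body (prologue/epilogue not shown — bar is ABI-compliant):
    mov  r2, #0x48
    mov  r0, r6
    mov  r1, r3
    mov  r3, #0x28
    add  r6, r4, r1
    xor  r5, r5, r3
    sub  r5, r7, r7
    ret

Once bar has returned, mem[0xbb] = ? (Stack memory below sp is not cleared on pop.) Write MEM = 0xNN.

prologue: push r1 → mem[0xbb]=0x6c, sp=0xbb
prologue: push r3 → mem[0xba]=0x98, sp=0xba
body[0] mov  r2, #0x48 → r2=0x48
body[1] mov  r0, r6 → r0=0xf1
body[2] mov  r1, r3 → r1=0x98
body[3] mov  r3, #0x28 → r3=0x28
body[4] add  r6, r4, r1 → r6=0x7a
body[5] xor  r5, r5, r3 → r5=0xd1
body[6] sub  r5, r7, r7 → r5=0x00
epilogue: pop r3=0x98, sp=0xbb
epilogue: pop r1=0x6c, sp=0xbc
prologue pushed ['r1', 'r3'] at ['0xbb', '0xba']

MEM = 0x6c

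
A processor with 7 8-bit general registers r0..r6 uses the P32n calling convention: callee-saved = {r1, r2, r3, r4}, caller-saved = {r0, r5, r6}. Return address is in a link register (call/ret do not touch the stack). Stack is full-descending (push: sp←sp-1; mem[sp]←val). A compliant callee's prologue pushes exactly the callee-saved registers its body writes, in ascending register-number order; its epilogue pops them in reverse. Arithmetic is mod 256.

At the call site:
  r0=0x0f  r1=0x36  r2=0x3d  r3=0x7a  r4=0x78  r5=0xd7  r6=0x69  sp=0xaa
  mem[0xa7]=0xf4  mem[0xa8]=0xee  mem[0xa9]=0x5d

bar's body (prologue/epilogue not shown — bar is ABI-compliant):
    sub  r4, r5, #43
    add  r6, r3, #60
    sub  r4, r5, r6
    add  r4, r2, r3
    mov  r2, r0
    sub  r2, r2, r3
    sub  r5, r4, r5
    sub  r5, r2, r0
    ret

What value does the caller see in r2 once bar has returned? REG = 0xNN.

prologue: push r2 -> mem[0xa9]=0x3d, sp=0xa9
prologue: push r4 -> mem[0xa8]=0x78, sp=0xa8
body[0] sub  r4, r5, #43 -> r4=0xac
body[1] add  r6, r3, #60 -> r6=0xb6
body[2] sub  r4, r5, r6 -> r4=0x21
body[3] add  r4, r2, r3 -> r4=0xb7
body[4] mov  r2, r0 -> r2=0x0f
body[5] sub  r2, r2, r3 -> r2=0x95
body[6] sub  r5, r4, r5 -> r5=0xe0
body[7] sub  r5, r2, r0 -> r5=0x86
epilogue: pop r4=0x78, sp=0xa9
epilogue: pop r2=0x3d, sp=0xaa
r2 is callee-saved -> restored

REG = 0x3d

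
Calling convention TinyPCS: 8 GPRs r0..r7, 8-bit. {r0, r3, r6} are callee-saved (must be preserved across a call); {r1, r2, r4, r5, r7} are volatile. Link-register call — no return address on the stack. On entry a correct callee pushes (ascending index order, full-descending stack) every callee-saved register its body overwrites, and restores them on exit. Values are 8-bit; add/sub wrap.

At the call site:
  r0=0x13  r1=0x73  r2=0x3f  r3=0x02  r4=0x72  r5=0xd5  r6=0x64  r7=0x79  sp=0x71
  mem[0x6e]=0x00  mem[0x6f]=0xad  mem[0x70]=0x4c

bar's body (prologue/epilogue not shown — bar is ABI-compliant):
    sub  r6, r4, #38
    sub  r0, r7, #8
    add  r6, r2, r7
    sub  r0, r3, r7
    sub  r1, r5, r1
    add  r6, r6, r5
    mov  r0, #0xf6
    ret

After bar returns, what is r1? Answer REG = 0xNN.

prologue: push r0 → mem[0x70]=0x13, sp=0x70
prologue: push r6 → mem[0x6f]=0x64, sp=0x6f
body[0] sub  r6, r4, #38 → r6=0x4c
body[1] sub  r0, r7, #8 → r0=0x71
body[2] add  r6, r2, r7 → r6=0xb8
body[3] sub  r0, r3, r7 → r0=0x89
body[4] sub  r1, r5, r1 → r1=0x62
body[5] add  r6, r6, r5 → r6=0x8d
body[6] mov  r0, #0xf6 → r0=0xf6
epilogue: pop r6=0x64, sp=0x70
epilogue: pop r0=0x13, sp=0x71
r1 is caller-saved → body value

REG = 0x62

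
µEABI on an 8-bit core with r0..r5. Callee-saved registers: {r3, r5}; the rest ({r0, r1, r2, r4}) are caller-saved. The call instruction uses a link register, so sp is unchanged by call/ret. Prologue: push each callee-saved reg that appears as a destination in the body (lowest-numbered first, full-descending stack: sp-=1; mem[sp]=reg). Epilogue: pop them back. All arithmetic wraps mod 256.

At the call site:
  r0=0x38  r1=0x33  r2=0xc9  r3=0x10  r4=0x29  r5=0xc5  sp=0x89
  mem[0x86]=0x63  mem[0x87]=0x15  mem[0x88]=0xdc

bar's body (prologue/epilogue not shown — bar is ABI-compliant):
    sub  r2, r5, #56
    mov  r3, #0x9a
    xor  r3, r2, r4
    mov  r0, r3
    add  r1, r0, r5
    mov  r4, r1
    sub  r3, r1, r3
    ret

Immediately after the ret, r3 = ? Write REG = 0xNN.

REG = 0x10

prologue: push r3 → mem[0x88]=0x10, sp=0x88
body[0] sub  r2, r5, #56 → r2=0x8d
body[1] mov  r3, #0x9a → r3=0x9a
body[2] xor  r3, r2, r4 → r3=0xa4
body[3] mov  r0, r3 → r0=0xa4
body[4] add  r1, r0, r5 → r1=0x69
body[5] mov  r4, r1 → r4=0x69
body[6] sub  r3, r1, r3 → r3=0xc5
epilogue: pop r3=0x10, sp=0x89
r3 is callee-saved → restored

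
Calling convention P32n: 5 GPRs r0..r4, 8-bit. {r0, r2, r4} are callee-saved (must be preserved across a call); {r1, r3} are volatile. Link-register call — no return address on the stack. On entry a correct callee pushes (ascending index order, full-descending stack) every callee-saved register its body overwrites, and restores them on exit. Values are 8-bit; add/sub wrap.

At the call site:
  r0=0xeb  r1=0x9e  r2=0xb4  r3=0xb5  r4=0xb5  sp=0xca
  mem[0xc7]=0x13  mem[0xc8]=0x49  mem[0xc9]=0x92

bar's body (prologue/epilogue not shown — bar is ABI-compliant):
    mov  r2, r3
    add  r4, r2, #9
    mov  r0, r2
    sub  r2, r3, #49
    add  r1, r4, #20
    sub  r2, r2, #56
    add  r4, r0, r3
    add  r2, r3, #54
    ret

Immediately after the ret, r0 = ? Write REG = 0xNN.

prologue: push r0 -> mem[0xc9]=0xeb, sp=0xc9
prologue: push r2 -> mem[0xc8]=0xb4, sp=0xc8
prologue: push r4 -> mem[0xc7]=0xb5, sp=0xc7
body[0] mov  r2, r3 -> r2=0xb5
body[1] add  r4, r2, #9 -> r4=0xbe
body[2] mov  r0, r2 -> r0=0xb5
body[3] sub  r2, r3, #49 -> r2=0x84
body[4] add  r1, r4, #20 -> r1=0xd2
body[5] sub  r2, r2, #56 -> r2=0x4c
body[6] add  r4, r0, r3 -> r4=0x6a
body[7] add  r2, r3, #54 -> r2=0xeb
epilogue: pop r4=0xb5, sp=0xc8
epilogue: pop r2=0xb4, sp=0xc9
epilogue: pop r0=0xeb, sp=0xca
r0 is callee-saved -> restored

REG = 0xeb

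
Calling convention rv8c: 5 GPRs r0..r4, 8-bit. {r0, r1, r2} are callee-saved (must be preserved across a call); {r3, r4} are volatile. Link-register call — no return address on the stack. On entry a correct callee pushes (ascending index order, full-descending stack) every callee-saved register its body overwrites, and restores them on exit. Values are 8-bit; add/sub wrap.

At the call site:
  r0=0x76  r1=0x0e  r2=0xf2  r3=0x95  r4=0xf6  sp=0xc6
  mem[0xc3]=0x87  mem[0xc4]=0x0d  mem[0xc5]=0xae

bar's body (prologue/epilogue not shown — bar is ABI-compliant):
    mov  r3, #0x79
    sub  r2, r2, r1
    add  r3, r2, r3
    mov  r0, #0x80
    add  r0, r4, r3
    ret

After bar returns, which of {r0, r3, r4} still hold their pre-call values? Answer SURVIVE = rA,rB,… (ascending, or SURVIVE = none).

SURVIVE = r0,r4

prologue: push r0 → mem[0xc5]=0x76, sp=0xc5
prologue: push r2 → mem[0xc4]=0xf2, sp=0xc4
body[0] mov  r3, #0x79 → r3=0x79
body[1] sub  r2, r2, r1 → r2=0xe4
body[2] add  r3, r2, r3 → r3=0x5d
body[3] mov  r0, #0x80 → r0=0x80
body[4] add  r0, r4, r3 → r0=0x53
epilogue: pop r2=0xf2, sp=0xc5
epilogue: pop r0=0x76, sp=0xc6
r0: callee-saved, written=True
r3: caller-saved, written=True
r4: caller-saved, written=False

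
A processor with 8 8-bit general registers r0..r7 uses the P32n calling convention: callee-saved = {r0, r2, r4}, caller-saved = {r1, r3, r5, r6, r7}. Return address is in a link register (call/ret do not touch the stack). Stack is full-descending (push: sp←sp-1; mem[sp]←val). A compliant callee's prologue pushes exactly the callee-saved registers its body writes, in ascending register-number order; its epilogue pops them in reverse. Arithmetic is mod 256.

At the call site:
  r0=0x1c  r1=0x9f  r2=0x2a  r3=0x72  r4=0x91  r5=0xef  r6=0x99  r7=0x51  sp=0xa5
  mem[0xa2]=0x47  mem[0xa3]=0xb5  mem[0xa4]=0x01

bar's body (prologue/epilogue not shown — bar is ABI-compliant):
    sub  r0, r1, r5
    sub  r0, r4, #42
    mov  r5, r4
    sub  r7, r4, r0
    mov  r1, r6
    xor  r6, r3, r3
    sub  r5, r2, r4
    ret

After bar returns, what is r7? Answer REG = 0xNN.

prologue: push r0 → mem[0xa4]=0x1c, sp=0xa4
body[0] sub  r0, r1, r5 → r0=0xb0
body[1] sub  r0, r4, #42 → r0=0x67
body[2] mov  r5, r4 → r5=0x91
body[3] sub  r7, r4, r0 → r7=0x2a
body[4] mov  r1, r6 → r1=0x99
body[5] xor  r6, r3, r3 → r6=0x00
body[6] sub  r5, r2, r4 → r5=0x99
epilogue: pop r0=0x1c, sp=0xa5
r7 is caller-saved → body value

REG = 0x2a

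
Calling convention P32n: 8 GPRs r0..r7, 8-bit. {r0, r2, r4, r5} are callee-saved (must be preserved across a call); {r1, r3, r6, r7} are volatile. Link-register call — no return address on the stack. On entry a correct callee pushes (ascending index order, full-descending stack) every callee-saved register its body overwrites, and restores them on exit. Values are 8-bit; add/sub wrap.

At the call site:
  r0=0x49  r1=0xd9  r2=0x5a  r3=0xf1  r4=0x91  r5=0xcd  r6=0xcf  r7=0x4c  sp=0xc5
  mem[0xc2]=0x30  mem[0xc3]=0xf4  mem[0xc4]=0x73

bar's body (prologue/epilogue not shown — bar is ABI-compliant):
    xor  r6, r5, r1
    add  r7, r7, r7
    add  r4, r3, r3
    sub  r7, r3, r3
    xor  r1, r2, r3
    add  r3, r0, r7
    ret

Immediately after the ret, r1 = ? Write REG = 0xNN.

REG = 0xab

prologue: push r4 -> mem[0xc4]=0x91, sp=0xc4
body[0] xor  r6, r5, r1 -> r6=0x14
body[1] add  r7, r7, r7 -> r7=0x98
body[2] add  r4, r3, r3 -> r4=0xe2
body[3] sub  r7, r3, r3 -> r7=0x00
body[4] xor  r1, r2, r3 -> r1=0xab
body[5] add  r3, r0, r7 -> r3=0x49
epilogue: pop r4=0x91, sp=0xc5
r1 is caller-saved -> body value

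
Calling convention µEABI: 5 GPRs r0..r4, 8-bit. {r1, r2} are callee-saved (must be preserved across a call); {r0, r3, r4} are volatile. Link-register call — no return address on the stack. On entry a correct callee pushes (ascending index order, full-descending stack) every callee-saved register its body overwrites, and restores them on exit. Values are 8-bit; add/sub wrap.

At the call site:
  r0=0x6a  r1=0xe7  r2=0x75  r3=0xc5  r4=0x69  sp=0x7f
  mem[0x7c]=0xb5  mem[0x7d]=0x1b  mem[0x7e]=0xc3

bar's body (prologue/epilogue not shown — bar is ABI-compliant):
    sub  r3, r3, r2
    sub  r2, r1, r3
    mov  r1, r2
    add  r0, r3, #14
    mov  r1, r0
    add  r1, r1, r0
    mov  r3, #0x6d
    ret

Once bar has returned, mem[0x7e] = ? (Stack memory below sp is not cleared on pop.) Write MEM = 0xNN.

prologue: push r1 → mem[0x7e]=0xe7, sp=0x7e
prologue: push r2 → mem[0x7d]=0x75, sp=0x7d
body[0] sub  r3, r3, r2 → r3=0x50
body[1] sub  r2, r1, r3 → r2=0x97
body[2] mov  r1, r2 → r1=0x97
body[3] add  r0, r3, #14 → r0=0x5e
body[4] mov  r1, r0 → r1=0x5e
body[5] add  r1, r1, r0 → r1=0xbc
body[6] mov  r3, #0x6d → r3=0x6d
epilogue: pop r2=0x75, sp=0x7e
epilogue: pop r1=0xe7, sp=0x7f
prologue pushed ['r1', 'r2'] at ['0x7e', '0x7d']

MEM = 0xe7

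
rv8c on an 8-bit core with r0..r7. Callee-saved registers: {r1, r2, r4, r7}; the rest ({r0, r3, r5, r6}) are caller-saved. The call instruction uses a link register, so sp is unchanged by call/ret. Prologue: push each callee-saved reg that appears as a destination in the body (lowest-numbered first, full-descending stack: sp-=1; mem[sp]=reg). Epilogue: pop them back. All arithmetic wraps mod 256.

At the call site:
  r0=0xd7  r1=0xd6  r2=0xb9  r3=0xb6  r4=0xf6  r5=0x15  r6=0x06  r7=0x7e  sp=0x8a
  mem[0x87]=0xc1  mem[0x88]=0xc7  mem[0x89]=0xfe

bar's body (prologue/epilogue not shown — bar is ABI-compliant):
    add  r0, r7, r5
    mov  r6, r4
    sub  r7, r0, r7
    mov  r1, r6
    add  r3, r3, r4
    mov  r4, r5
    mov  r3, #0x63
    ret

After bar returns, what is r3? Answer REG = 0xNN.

REG = 0x63

prologue: push r1 -> mem[0x89]=0xd6, sp=0x89
prologue: push r4 -> mem[0x88]=0xf6, sp=0x88
prologue: push r7 -> mem[0x87]=0x7e, sp=0x87
body[0] add  r0, r7, r5 -> r0=0x93
body[1] mov  r6, r4 -> r6=0xf6
body[2] sub  r7, r0, r7 -> r7=0x15
body[3] mov  r1, r6 -> r1=0xf6
body[4] add  r3, r3, r4 -> r3=0xac
body[5] mov  r4, r5 -> r4=0x15
body[6] mov  r3, #0x63 -> r3=0x63
epilogue: pop r7=0x7e, sp=0x88
epilogue: pop r4=0xf6, sp=0x89
epilogue: pop r1=0xd6, sp=0x8a
r3 is caller-saved -> body value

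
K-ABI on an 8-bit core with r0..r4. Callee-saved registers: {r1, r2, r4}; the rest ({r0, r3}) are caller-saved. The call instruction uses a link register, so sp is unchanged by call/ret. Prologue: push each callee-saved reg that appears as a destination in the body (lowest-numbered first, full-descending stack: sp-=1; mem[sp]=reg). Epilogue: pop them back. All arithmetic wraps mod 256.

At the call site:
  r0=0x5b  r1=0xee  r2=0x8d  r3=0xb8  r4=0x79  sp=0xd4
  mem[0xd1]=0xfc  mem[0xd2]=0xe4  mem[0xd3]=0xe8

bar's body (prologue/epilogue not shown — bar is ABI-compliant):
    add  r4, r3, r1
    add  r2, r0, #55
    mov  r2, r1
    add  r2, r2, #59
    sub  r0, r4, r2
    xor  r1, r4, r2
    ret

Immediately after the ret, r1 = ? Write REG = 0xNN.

REG = 0xee

prologue: push r1 → mem[0xd3]=0xee, sp=0xd3
prologue: push r2 → mem[0xd2]=0x8d, sp=0xd2
prologue: push r4 → mem[0xd1]=0x79, sp=0xd1
body[0] add  r4, r3, r1 → r4=0xa6
body[1] add  r2, r0, #55 → r2=0x92
body[2] mov  r2, r1 → r2=0xee
body[3] add  r2, r2, #59 → r2=0x29
body[4] sub  r0, r4, r2 → r0=0x7d
body[5] xor  r1, r4, r2 → r1=0x8f
epilogue: pop r4=0x79, sp=0xd2
epilogue: pop r2=0x8d, sp=0xd3
epilogue: pop r1=0xee, sp=0xd4
r1 is callee-saved → restored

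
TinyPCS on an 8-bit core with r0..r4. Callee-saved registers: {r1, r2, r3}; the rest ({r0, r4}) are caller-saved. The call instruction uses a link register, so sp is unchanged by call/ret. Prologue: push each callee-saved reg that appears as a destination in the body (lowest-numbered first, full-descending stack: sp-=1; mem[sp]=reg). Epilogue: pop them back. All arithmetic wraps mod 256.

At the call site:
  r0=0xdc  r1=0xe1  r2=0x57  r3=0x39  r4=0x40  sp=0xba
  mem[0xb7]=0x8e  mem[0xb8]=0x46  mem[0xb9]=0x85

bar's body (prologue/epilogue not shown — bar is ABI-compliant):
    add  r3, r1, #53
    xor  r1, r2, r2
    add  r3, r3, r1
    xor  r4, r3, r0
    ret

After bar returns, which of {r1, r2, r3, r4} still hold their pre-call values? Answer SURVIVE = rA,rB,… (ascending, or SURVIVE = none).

SURVIVE = r1,r2,r3

prologue: push r1 -> mem[0xb9]=0xe1, sp=0xb9
prologue: push r3 -> mem[0xb8]=0x39, sp=0xb8
body[0] add  r3, r1, #53 -> r3=0x16
body[1] xor  r1, r2, r2 -> r1=0x00
body[2] add  r3, r3, r1 -> r3=0x16
body[3] xor  r4, r3, r0 -> r4=0xca
epilogue: pop r3=0x39, sp=0xb9
epilogue: pop r1=0xe1, sp=0xba
r1: callee-saved, written=True
r2: callee-saved, written=False
r3: callee-saved, written=True
r4: caller-saved, written=True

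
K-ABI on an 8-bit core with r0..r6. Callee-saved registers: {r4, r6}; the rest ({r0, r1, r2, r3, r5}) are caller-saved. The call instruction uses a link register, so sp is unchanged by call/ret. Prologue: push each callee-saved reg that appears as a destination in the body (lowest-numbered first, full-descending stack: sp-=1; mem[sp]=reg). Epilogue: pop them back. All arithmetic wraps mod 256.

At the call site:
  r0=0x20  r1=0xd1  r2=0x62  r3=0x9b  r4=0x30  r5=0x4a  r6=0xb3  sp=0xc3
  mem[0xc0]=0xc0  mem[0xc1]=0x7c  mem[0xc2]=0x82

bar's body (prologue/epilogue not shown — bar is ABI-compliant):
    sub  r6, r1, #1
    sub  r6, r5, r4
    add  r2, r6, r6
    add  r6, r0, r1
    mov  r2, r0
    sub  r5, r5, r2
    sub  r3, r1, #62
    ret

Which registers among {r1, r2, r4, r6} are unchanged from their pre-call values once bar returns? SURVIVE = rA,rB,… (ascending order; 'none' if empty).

prologue: push r6 → mem[0xc2]=0xb3, sp=0xc2
body[0] sub  r6, r1, #1 → r6=0xd0
body[1] sub  r6, r5, r4 → r6=0x1a
body[2] add  r2, r6, r6 → r2=0x34
body[3] add  r6, r0, r1 → r6=0xf1
body[4] mov  r2, r0 → r2=0x20
body[5] sub  r5, r5, r2 → r5=0x2a
body[6] sub  r3, r1, #62 → r3=0x93
epilogue: pop r6=0xb3, sp=0xc3
r1: caller-saved, written=False
r2: caller-saved, written=True
r4: callee-saved, written=False
r6: callee-saved, written=True

SURVIVE = r1,r4,r6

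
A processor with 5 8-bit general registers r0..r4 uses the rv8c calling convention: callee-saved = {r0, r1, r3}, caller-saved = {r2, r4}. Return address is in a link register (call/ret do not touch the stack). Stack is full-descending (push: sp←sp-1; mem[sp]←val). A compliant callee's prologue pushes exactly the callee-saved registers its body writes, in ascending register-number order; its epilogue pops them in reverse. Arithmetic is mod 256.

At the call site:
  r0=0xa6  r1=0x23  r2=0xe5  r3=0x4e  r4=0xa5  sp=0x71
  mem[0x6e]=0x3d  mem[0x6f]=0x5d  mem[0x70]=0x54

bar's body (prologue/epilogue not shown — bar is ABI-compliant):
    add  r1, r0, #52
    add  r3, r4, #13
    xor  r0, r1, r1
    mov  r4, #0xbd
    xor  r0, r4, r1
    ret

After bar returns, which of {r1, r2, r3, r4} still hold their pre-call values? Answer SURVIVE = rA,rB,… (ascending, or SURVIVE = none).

SURVIVE = r1,r2,r3

prologue: push r0 -> mem[0x70]=0xa6, sp=0x70
prologue: push r1 -> mem[0x6f]=0x23, sp=0x6f
prologue: push r3 -> mem[0x6e]=0x4e, sp=0x6e
body[0] add  r1, r0, #52 -> r1=0xda
body[1] add  r3, r4, #13 -> r3=0xb2
body[2] xor  r0, r1, r1 -> r0=0x00
body[3] mov  r4, #0xbd -> r4=0xbd
body[4] xor  r0, r4, r1 -> r0=0x67
epilogue: pop r3=0x4e, sp=0x6f
epilogue: pop r1=0x23, sp=0x70
epilogue: pop r0=0xa6, sp=0x71
r1: callee-saved, written=True
r2: caller-saved, written=False
r3: callee-saved, written=True
r4: caller-saved, written=True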